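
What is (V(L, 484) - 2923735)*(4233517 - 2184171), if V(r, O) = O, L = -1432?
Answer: -5990752743846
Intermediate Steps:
(V(L, 484) - 2923735)*(4233517 - 2184171) = (484 - 2923735)*(4233517 - 2184171) = -2923251*2049346 = -5990752743846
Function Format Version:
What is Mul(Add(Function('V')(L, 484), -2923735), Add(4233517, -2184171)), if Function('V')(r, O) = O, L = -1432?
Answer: -5990752743846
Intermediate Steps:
Mul(Add(Function('V')(L, 484), -2923735), Add(4233517, -2184171)) = Mul(Add(484, -2923735), Add(4233517, -2184171)) = Mul(-2923251, 2049346) = -5990752743846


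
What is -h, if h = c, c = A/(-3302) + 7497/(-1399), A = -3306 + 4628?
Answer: 13302286/2309749 ≈ 5.7592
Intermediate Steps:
A = 1322
c = -13302286/2309749 (c = 1322/(-3302) + 7497/(-1399) = 1322*(-1/3302) + 7497*(-1/1399) = -661/1651 - 7497/1399 = -13302286/2309749 ≈ -5.7592)
h = -13302286/2309749 ≈ -5.7592
-h = -1*(-13302286/2309749) = 13302286/2309749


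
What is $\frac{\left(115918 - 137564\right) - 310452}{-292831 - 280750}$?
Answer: $\frac{332098}{573581} \approx 0.57899$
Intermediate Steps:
$\frac{\left(115918 - 137564\right) - 310452}{-292831 - 280750} = \frac{\left(115918 - 137564\right) - 310452}{-573581} = \left(-21646 - 310452\right) \left(- \frac{1}{573581}\right) = \left(-332098\right) \left(- \frac{1}{573581}\right) = \frac{332098}{573581}$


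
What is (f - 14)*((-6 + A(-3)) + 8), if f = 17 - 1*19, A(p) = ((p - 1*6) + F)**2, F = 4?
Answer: -432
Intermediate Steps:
A(p) = (-2 + p)**2 (A(p) = ((p - 1*6) + 4)**2 = ((p - 6) + 4)**2 = ((-6 + p) + 4)**2 = (-2 + p)**2)
f = -2 (f = 17 - 19 = -2)
(f - 14)*((-6 + A(-3)) + 8) = (-2 - 14)*((-6 + (-2 - 3)**2) + 8) = -16*((-6 + (-5)**2) + 8) = -16*((-6 + 25) + 8) = -16*(19 + 8) = -16*27 = -432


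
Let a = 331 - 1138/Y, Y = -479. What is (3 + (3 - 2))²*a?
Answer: 2554992/479 ≈ 5334.0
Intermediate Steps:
a = 159687/479 (a = 331 - 1138/(-479) = 331 - 1138*(-1/479) = 331 + 1138/479 = 159687/479 ≈ 333.38)
(3 + (3 - 2))²*a = (3 + (3 - 2))²*(159687/479) = (3 + 1)²*(159687/479) = 4²*(159687/479) = 16*(159687/479) = 2554992/479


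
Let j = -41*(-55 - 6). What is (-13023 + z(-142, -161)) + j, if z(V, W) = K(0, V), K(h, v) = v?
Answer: -10664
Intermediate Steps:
j = 2501 (j = -41*(-61) = 2501)
z(V, W) = V
(-13023 + z(-142, -161)) + j = (-13023 - 142) + 2501 = -13165 + 2501 = -10664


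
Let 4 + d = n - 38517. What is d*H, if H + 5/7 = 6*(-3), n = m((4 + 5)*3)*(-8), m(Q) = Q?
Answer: 5074547/7 ≈ 7.2494e+5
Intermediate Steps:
n = -216 (n = ((4 + 5)*3)*(-8) = (9*3)*(-8) = 27*(-8) = -216)
H = -131/7 (H = -5/7 + 6*(-3) = -5/7 - 18 = -131/7 ≈ -18.714)
d = -38737 (d = -4 + (-216 - 38517) = -4 - 38733 = -38737)
d*H = -38737*(-131/7) = 5074547/7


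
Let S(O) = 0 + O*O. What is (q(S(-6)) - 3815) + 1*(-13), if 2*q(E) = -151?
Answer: -7807/2 ≈ -3903.5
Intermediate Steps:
S(O) = O² (S(O) = 0 + O² = O²)
q(E) = -151/2 (q(E) = (½)*(-151) = -151/2)
(q(S(-6)) - 3815) + 1*(-13) = (-151/2 - 3815) + 1*(-13) = -7781/2 - 13 = -7807/2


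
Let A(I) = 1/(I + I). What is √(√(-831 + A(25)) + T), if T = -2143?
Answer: √(-214300 + 10*I*√83098)/10 ≈ 0.31135 + 46.294*I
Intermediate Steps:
A(I) = 1/(2*I)
√(√(-831 + A(25)) + T) = √(√(-831 + (½)/25) - 2143) = √(√(-831 + (½)*(1/25)) - 2143) = √(√(-831 + 1/50) - 2143) = √(√(-41549/50) - 2143) = √(I*√83098/10 - 2143) = √(-2143 + I*√83098/10)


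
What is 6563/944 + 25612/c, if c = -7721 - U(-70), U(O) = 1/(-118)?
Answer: 3126426447/860056688 ≈ 3.6351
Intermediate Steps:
U(O) = -1/118
c = -911077/118 (c = -7721 - 1*(-1/118) = -7721 + 1/118 = -911077/118 ≈ -7721.0)
6563/944 + 25612/c = 6563/944 + 25612/(-911077/118) = 6563*(1/944) + 25612*(-118/911077) = 6563/944 - 3022216/911077 = 3126426447/860056688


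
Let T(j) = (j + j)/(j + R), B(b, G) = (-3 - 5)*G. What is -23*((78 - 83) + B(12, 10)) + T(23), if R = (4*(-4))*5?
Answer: 111389/57 ≈ 1954.2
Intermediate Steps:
B(b, G) = -8*G
R = -80 (R = -16*5 = -80)
T(j) = 2*j/(-80 + j) (T(j) = (j + j)/(j - 80) = (2*j)/(-80 + j) = 2*j/(-80 + j))
-23*((78 - 83) + B(12, 10)) + T(23) = -23*((78 - 83) - 8*10) + 2*23/(-80 + 23) = -23*(-5 - 80) + 2*23/(-57) = -23*(-85) + 2*23*(-1/57) = 1955 - 46/57 = 111389/57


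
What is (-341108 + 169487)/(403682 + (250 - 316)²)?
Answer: -171621/408038 ≈ -0.42060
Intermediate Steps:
(-341108 + 169487)/(403682 + (250 - 316)²) = -171621/(403682 + (-66)²) = -171621/(403682 + 4356) = -171621/408038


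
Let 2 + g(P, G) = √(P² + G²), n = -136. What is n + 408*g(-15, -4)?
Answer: -952 + 408*√241 ≈ 5381.9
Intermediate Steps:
g(P, G) = -2 + √(G² + P²) (g(P, G) = -2 + √(P² + G²) = -2 + √(G² + P²))
n + 408*g(-15, -4) = -136 + 408*(-2 + √((-4)² + (-15)²)) = -136 + 408*(-2 + √(16 + 225)) = -136 + 408*(-2 + √241) = -136 + (-816 + 408*√241) = -952 + 408*√241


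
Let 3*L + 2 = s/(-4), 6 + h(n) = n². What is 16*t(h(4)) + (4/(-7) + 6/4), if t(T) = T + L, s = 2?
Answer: 6199/42 ≈ 147.60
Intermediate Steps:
h(n) = -6 + n²
L = -⅚ (L = -⅔ + (2/(-4))/3 = -⅔ + (2*(-¼))/3 = -⅔ + (⅓)*(-½) = -⅔ - ⅙ = -⅚ ≈ -0.83333)
t(T) = -⅚ + T (t(T) = T - ⅚ = -⅚ + T)
16*t(h(4)) + (4/(-7) + 6/4) = 16*(-⅚ + (-6 + 4²)) + (4/(-7) + 6/4) = 16*(-⅚ + (-6 + 16)) + (4*(-⅐) + 6*(¼)) = 16*(-⅚ + 10) + (-4/7 + 3/2) = 16*(55/6) + 13/14 = 440/3 + 13/14 = 6199/42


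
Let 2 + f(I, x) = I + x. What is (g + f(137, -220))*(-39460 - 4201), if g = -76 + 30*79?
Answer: -96447149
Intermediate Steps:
g = 2294 (g = -76 + 2370 = 2294)
f(I, x) = -2 + I + x (f(I, x) = -2 + (I + x) = -2 + I + x)
(g + f(137, -220))*(-39460 - 4201) = (2294 + (-2 + 137 - 220))*(-39460 - 4201) = (2294 - 85)*(-43661) = 2209*(-43661) = -96447149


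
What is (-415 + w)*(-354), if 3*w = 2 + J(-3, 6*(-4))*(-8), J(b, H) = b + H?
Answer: 121186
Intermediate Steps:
J(b, H) = H + b
w = 218/3 (w = (2 + (6*(-4) - 3)*(-8))/3 = (2 + (-24 - 3)*(-8))/3 = (2 - 27*(-8))/3 = (2 + 216)/3 = (1/3)*218 = 218/3 ≈ 72.667)
(-415 + w)*(-354) = (-415 + 218/3)*(-354) = -1027/3*(-354) = 121186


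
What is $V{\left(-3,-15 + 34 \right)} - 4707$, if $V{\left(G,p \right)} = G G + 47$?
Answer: $-4651$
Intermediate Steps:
$V{\left(G,p \right)} = 47 + G^{2}$ ($V{\left(G,p \right)} = G^{2} + 47 = 47 + G^{2}$)
$V{\left(-3,-15 + 34 \right)} - 4707 = \left(47 + \left(-3\right)^{2}\right) - 4707 = \left(47 + 9\right) - 4707 = 56 - 4707 = -4651$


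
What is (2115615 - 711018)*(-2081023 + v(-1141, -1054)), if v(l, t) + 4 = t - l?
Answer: -2922882081180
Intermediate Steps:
v(l, t) = -4 + t - l (v(l, t) = -4 + (t - l) = -4 + t - l)
(2115615 - 711018)*(-2081023 + v(-1141, -1054)) = (2115615 - 711018)*(-2081023 + (-4 - 1054 - 1*(-1141))) = 1404597*(-2081023 + (-4 - 1054 + 1141)) = 1404597*(-2081023 + 83) = 1404597*(-2080940) = -2922882081180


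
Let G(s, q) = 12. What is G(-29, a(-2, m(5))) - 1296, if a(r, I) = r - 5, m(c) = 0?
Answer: -1284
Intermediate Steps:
a(r, I) = -5 + r
G(-29, a(-2, m(5))) - 1296 = 12 - 1296 = -1284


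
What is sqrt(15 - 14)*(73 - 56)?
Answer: 17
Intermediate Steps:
sqrt(15 - 14)*(73 - 56) = sqrt(1)*17 = 1*17 = 17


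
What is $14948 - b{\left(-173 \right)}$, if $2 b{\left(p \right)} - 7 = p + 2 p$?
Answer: $15204$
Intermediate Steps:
$b{\left(p \right)} = \frac{7}{2} + \frac{3 p}{2}$ ($b{\left(p \right)} = \frac{7}{2} + \frac{p + 2 p}{2} = \frac{7}{2} + \frac{3 p}{2}$)
$14948 - b{\left(-173 \right)} = 14948 - \left(\frac{7}{2} + \frac{3}{2} \left(-173\right)\right) = 14948 - \left(\frac{7}{2} - \frac{519}{2}\right) = 14948 - -256 = 14948 + 256 = 15204$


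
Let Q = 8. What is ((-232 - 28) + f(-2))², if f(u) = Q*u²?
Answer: 51984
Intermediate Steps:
f(u) = 8*u²
((-232 - 28) + f(-2))² = ((-232 - 28) + 8*(-2)²)² = (-260 + 8*4)² = (-260 + 32)² = (-228)² = 51984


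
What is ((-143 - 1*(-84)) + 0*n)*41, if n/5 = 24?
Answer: -2419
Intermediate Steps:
n = 120 (n = 5*24 = 120)
((-143 - 1*(-84)) + 0*n)*41 = ((-143 - 1*(-84)) + 0*120)*41 = ((-143 + 84) + 0)*41 = (-59 + 0)*41 = -59*41 = -2419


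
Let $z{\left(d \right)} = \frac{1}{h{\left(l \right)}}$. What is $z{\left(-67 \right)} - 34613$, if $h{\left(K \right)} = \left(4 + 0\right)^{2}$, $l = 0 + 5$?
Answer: $- \frac{553807}{16} \approx -34613.0$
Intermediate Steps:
$l = 5$
$h{\left(K \right)} = 16$ ($h{\left(K \right)} = 4^{2} = 16$)
$z{\left(d \right)} = \frac{1}{16}$
$z{\left(-67 \right)} - 34613 = \frac{1}{16} - 34613 = - \frac{553807}{16}$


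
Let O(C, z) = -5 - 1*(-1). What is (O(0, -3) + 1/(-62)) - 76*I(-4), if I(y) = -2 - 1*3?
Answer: 23311/62 ≈ 375.98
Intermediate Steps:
I(y) = -5 (I(y) = -2 - 3 = -5)
O(C, z) = -4 (O(C, z) = -5 + 1 = -4)
(O(0, -3) + 1/(-62)) - 76*I(-4) = (-4 + 1/(-62)) - 76*(-5) = (-4 - 1/62) + 380 = -249/62 + 380 = 23311/62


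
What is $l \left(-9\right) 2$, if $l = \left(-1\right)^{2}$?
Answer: $-18$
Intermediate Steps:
$l = 1$
$l \left(-9\right) 2 = 1 \left(-9\right) 2 = \left(-9\right) 2 = -18$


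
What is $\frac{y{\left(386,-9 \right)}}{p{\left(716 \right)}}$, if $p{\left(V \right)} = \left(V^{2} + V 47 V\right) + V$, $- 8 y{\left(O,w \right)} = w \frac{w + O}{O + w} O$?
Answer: $\frac{1737}{98432816} \approx 1.7647 \cdot 10^{-5}$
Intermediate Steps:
$y{\left(O,w \right)} = - \frac{O w}{8}$ ($y{\left(O,w \right)} = - \frac{w \frac{w + O}{O + w} O}{8} = - \frac{w \frac{O + w}{O + w} O}{8} = - \frac{w 1 O}{8} = - \frac{w O}{8} = - \frac{O w}{8}$)
$p{\left(V \right)} = V + 48 V^{2}$ ($p{\left(V \right)} = \left(V^{2} + 47 V V\right) + V = \left(V^{2} + 47 V^{2}\right) + V = 48 V^{2} + V = V + 48 V^{2}$)
$\frac{y{\left(386,-9 \right)}}{p{\left(716 \right)}} = \frac{\left(- \frac{1}{8}\right) 386 \left(-9\right)}{716 \left(1 + 48 \cdot 716\right)} = \frac{1737}{4 \cdot 716 \left(1 + 34368\right)} = \frac{1737}{4 \cdot 716 \cdot 34369} = \frac{1737}{4 \cdot 24608204} = \frac{1737}{4} \cdot \frac{1}{24608204} = \frac{1737}{98432816}$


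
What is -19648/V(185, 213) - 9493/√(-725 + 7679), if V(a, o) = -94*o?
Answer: 9824/10011 - 9493*√6954/6954 ≈ -112.86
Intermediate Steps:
-19648/V(185, 213) - 9493/√(-725 + 7679) = -19648/((-94*213)) - 9493/√(-725 + 7679) = -19648/(-20022) - 9493*√6954/6954 = -19648*(-1/20022) - 9493*√6954/6954 = 9824/10011 - 9493*√6954/6954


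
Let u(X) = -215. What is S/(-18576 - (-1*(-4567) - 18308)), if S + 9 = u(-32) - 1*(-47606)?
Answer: -47382/4835 ≈ -9.7998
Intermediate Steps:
S = 47382 (S = -9 + (-215 - 1*(-47606)) = -9 + (-215 + 47606) = -9 + 47391 = 47382)
S/(-18576 - (-1*(-4567) - 18308)) = 47382/(-18576 - (-1*(-4567) - 18308)) = 47382/(-18576 - (4567 - 18308)) = 47382/(-18576 - 1*(-13741)) = 47382/(-18576 + 13741) = 47382/(-4835) = 47382*(-1/4835) = -47382/4835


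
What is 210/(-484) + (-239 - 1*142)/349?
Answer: -128847/84458 ≈ -1.5256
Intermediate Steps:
210/(-484) + (-239 - 1*142)/349 = 210*(-1/484) + (-239 - 142)*(1/349) = -105/242 - 381*1/349 = -105/242 - 381/349 = -128847/84458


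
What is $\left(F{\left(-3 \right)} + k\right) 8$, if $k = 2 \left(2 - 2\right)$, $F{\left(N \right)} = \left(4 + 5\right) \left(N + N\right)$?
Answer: $-432$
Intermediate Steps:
$F{\left(N \right)} = 18 N$ ($F{\left(N \right)} = 9 \cdot 2 N = 18 N$)
$k = 0$ ($k = 2 \cdot 0 = 0$)
$\left(F{\left(-3 \right)} + k\right) 8 = \left(18 \left(-3\right) + 0\right) 8 = \left(-54 + 0\right) 8 = \left(-54\right) 8 = -432$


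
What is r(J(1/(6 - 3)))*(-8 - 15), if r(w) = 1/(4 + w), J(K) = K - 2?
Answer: -69/7 ≈ -9.8571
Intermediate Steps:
J(K) = -2 + K
r(J(1/(6 - 3)))*(-8 - 15) = (-8 - 15)/(4 + (-2 + 1/(6 - 3))) = -23/(4 + (-2 + 1/3)) = -23/(4 - 5/3) = -23/(7/3) = (3/7)*(-23) = -69/7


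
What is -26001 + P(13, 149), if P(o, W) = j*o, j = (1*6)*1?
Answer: -25923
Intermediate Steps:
j = 6 (j = 6*1 = 6)
P(o, W) = 6*o
-26001 + P(13, 149) = -26001 + 6*13 = -26001 + 78 = -25923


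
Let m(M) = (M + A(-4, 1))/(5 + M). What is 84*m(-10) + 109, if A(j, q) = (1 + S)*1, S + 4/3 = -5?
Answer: 1833/5 ≈ 366.60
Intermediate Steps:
S = -19/3 (S = -4/3 - 5 = -19/3 ≈ -6.3333)
A(j, q) = -16/3 (A(j, q) = (1 - 19/3)*1 = -16/3*1 = -16/3)
m(M) = (-16/3 + M)/(5 + M) (m(M) = (M - 16/3)/(5 + M) = (-16/3 + M)/(5 + M))
84*m(-10) + 109 = 84*((-16/3 - 10)/(5 - 10)) + 109 = 84*(-46/3/(-5)) + 109 = 84*(-⅕*(-46/3)) + 109 = 84*(46/15) + 109 = 1288/5 + 109 = 1833/5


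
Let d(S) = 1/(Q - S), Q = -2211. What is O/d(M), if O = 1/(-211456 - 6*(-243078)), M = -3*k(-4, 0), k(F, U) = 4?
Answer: -2199/1247012 ≈ -0.0017634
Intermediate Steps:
M = -12 (M = -3*4 = -12)
O = 1/1247012 (O = 1/(-211456 + 1458468) = 1/1247012 ≈ 8.0192e-7)
d(S) = 1/(-2211 - S)
O/d(M) = 1/(1247012*((-1/(2211 - 12)))) = 1/(1247012*((-1/2199))) = 1/(1247012*((-1*1/2199))) = 1/(1247012*(-1/2199)) = (1/1247012)*(-2199) = -2199/1247012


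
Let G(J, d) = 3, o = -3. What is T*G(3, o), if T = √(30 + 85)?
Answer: 3*√115 ≈ 32.171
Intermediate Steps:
T = √115 ≈ 10.724
T*G(3, o) = √115*3 = 3*√115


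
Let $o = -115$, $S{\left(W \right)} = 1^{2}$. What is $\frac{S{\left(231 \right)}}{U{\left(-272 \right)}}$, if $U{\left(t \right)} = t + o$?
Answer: $- \frac{1}{387} \approx -0.002584$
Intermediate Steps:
$S{\left(W \right)} = 1$
$U{\left(t \right)} = -115 + t$ ($U{\left(t \right)} = t - 115 = -115 + t$)
$\frac{S{\left(231 \right)}}{U{\left(-272 \right)}} = 1 \frac{1}{-115 - 272} = 1 \frac{1}{-387} = 1 \left(- \frac{1}{387}\right) = - \frac{1}{387}$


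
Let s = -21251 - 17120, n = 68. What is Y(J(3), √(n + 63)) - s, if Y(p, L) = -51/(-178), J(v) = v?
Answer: 6830089/178 ≈ 38371.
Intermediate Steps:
s = -38371
Y(p, L) = 51/178 (Y(p, L) = -51*(-1/178) = 51/178)
Y(J(3), √(n + 63)) - s = 51/178 - 1*(-38371) = 51/178 + 38371 = 6830089/178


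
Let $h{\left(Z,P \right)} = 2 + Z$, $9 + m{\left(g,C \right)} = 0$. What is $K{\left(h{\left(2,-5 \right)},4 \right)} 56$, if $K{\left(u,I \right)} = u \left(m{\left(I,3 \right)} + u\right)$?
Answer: $-1120$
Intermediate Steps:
$m{\left(g,C \right)} = -9$ ($m{\left(g,C \right)} = -9 + 0 = -9$)
$K{\left(u,I \right)} = u \left(-9 + u\right)$
$K{\left(h{\left(2,-5 \right)},4 \right)} 56 = \left(2 + 2\right) \left(-9 + \left(2 + 2\right)\right) 56 = 4 \left(-9 + 4\right) 56 = 4 \left(-5\right) 56 = \left(-20\right) 56 = -1120$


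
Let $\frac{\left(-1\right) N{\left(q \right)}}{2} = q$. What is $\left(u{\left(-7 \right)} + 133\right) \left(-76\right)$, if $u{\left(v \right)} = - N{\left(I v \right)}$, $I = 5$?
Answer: $-4788$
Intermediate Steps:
$N{\left(q \right)} = - 2 q$
$u{\left(v \right)} = 10 v$ ($u{\left(v \right)} = - \left(-2\right) 5 v = - \left(-10\right) v = 10 v$)
$\left(u{\left(-7 \right)} + 133\right) \left(-76\right) = \left(10 \left(-7\right) + 133\right) \left(-76\right) = \left(-70 + 133\right) \left(-76\right) = 63 \left(-76\right) = -4788$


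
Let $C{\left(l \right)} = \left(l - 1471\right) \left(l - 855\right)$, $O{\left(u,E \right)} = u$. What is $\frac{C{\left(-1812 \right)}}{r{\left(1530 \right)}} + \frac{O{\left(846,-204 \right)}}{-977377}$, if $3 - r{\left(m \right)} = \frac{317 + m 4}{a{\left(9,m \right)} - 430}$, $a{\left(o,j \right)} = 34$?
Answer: $\frac{3388841043432462}{7452499625} \approx 4.5473 \cdot 10^{5}$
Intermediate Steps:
$C{\left(l \right)} = \left(-1471 + l\right) \left(-855 + l\right)$
$r{\left(m \right)} = \frac{1505}{396} + \frac{m}{99}$ ($r{\left(m \right)} = 3 - \frac{317 + m 4}{34 - 430} = 3 - \frac{317 + 4 m}{-396} = 3 - \left(317 + 4 m\right) \left(- \frac{1}{396}\right) = 3 - \left(- \frac{317}{396} - \frac{m}{99}\right) = 3 + \left(\frac{317}{396} + \frac{m}{99}\right) = \frac{1505}{396} + \frac{m}{99}$)
$\frac{C{\left(-1812 \right)}}{r{\left(1530 \right)}} + \frac{O{\left(846,-204 \right)}}{-977377} = \frac{1257705 + \left(-1812\right)^{2} - -4214712}{\frac{1505}{396} + \frac{1}{99} \cdot 1530} + \frac{846}{-977377} = \frac{1257705 + 3283344 + 4214712}{\frac{1505}{396} + \frac{170}{11}} + 846 \left(- \frac{1}{977377}\right) = \frac{8755761}{\frac{7625}{396}} - \frac{846}{977377} = 8755761 \cdot \frac{396}{7625} - \frac{846}{977377} = \frac{3467281356}{7625} - \frac{846}{977377} = \frac{3388841043432462}{7452499625}$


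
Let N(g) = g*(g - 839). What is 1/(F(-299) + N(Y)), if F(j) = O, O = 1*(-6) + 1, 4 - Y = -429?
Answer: -1/175803 ≈ -5.6882e-6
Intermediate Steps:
Y = 433 (Y = 4 - 1*(-429) = 4 + 429 = 433)
N(g) = g*(-839 + g)
O = -5 (O = -6 + 1 = -5)
F(j) = -5
1/(F(-299) + N(Y)) = 1/(-5 + 433*(-839 + 433)) = 1/(-5 + 433*(-406)) = 1/(-5 - 175798) = 1/(-175803) = -1/175803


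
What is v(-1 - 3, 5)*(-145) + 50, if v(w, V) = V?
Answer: -675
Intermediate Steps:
v(-1 - 3, 5)*(-145) + 50 = 5*(-145) + 50 = -725 + 50 = -675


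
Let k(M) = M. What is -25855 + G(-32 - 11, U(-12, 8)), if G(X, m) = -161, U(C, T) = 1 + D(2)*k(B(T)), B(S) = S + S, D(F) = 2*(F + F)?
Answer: -26016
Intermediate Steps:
D(F) = 4*F (D(F) = 2*(2*F) = 4*F)
B(S) = 2*S
U(C, T) = 1 + 16*T (U(C, T) = 1 + (4*2)*(2*T) = 1 + 8*(2*T) = 1 + 16*T)
-25855 + G(-32 - 11, U(-12, 8)) = -25855 - 161 = -26016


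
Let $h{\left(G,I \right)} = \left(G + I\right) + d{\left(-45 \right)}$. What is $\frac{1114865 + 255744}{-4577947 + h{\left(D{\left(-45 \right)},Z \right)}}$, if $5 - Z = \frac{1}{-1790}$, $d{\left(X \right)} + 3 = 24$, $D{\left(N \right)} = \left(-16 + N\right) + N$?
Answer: $- \frac{2453390110}{8194668329} \approx -0.29939$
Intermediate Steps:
$D{\left(N \right)} = -16 + 2 N$
$d{\left(X \right)} = 21$ ($d{\left(X \right)} = -3 + 24 = 21$)
$Z = \frac{8951}{1790}$ ($Z = 5 - \frac{1}{-1790} = 5 - - \frac{1}{1790} = 5 + \frac{1}{1790} = \frac{8951}{1790} \approx 5.0006$)
$h{\left(G,I \right)} = 21 + G + I$ ($h{\left(G,I \right)} = \left(G + I\right) + 21 = 21 + G + I$)
$\frac{1114865 + 255744}{-4577947 + h{\left(D{\left(-45 \right)},Z \right)}} = \frac{1114865 + 255744}{-4577947 + \left(21 + \left(-16 + 2 \left(-45\right)\right) + \frac{8951}{1790}\right)} = \frac{1370609}{-4577947 + \left(21 - 106 + \frac{8951}{1790}\right)} = \frac{1370609}{-4577947 - \frac{143199}{1790}} = \frac{1370609}{- \frac{8194668329}{1790}} = 1370609 \left(- \frac{1790}{8194668329}\right) = - \frac{2453390110}{8194668329}$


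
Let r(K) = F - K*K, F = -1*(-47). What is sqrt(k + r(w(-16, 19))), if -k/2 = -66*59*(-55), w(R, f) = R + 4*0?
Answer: I*sqrt(428549) ≈ 654.64*I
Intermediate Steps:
F = 47
w(R, f) = R (w(R, f) = R + 0 = R)
k = -428340 (k = -2*(-66*59)*(-55) = -(-7788)*(-55) = -2*214170 = -428340)
r(K) = 47 - K**2 (r(K) = 47 - K*K = 47 - K**2)
sqrt(k + r(w(-16, 19))) = sqrt(-428340 + (47 - 1*(-16)**2)) = sqrt(-428340 + (47 - 1*256)) = sqrt(-428340 + (47 - 256)) = sqrt(-428340 - 209) = sqrt(-428549) = I*sqrt(428549)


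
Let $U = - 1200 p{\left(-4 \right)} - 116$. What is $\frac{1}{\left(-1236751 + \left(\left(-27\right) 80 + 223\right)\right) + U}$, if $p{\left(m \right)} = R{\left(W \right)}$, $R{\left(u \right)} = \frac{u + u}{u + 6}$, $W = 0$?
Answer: $- \frac{1}{1238804} \approx -8.0723 \cdot 10^{-7}$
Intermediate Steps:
$R{\left(u \right)} = \frac{2 u}{6 + u}$
$p{\left(m \right)} = 0$ ($p{\left(m \right)} = 2 \cdot 0 \frac{1}{6 + 0} = 2 \cdot 0 \cdot \frac{1}{6} = 0$)
$U = -116$ ($U = \left(-1200\right) 0 - 116 = 0 - 116 = -116$)
$\frac{1}{\left(-1236751 + \left(\left(-27\right) 80 + 223\right)\right) + U} = \frac{1}{\left(-1236751 + \left(\left(-27\right) 80 + 223\right)\right) - 116} = \frac{1}{\left(-1236751 + \left(-2160 + 223\right)\right) - 116} = \frac{1}{\left(-1236751 - 1937\right) - 116} = \frac{1}{-1238688 - 116} = \frac{1}{-1238804} = - \frac{1}{1238804}$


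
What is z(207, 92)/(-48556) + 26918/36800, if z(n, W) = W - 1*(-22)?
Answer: 162854401/223357600 ≈ 0.72912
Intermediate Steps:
z(n, W) = 22 + W (z(n, W) = W + 22 = 22 + W)
z(207, 92)/(-48556) + 26918/36800 = (22 + 92)/(-48556) + 26918/36800 = 114*(-1/48556) + 26918*(1/36800) = -57/24278 + 13459/18400 = 162854401/223357600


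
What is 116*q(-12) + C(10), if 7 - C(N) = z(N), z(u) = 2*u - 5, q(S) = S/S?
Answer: 108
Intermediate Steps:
q(S) = 1
z(u) = -5 + 2*u
C(N) = 12 - 2*N (C(N) = 7 - (-5 + 2*N) = 7 + (5 - 2*N) = 12 - 2*N)
116*q(-12) + C(10) = 116*1 + (12 - 2*10) = 116 + (12 - 20) = 116 - 8 = 108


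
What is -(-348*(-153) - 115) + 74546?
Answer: 21417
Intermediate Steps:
-(-348*(-153) - 115) + 74546 = -(53244 - 115) + 74546 = -1*53129 + 74546 = -53129 + 74546 = 21417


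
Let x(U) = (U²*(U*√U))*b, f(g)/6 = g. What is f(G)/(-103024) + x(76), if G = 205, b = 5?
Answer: -615/51512 + 4389760*√19 ≈ 1.9135e+7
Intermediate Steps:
f(g) = 6*g
x(U) = 5*U^(7/2) (x(U) = (U²*(U*√U))*5 = (U²*U^(3/2))*5 = U^(7/2)*5 = 5*U^(7/2))
f(G)/(-103024) + x(76) = (6*205)/(-103024) + 5*76^(7/2) = 1230*(-1/103024) + 5*(877952*√19) = -615/51512 + 4389760*√19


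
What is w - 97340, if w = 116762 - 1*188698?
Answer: -169276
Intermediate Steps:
w = -71936 (w = 116762 - 188698 = -71936)
w - 97340 = -71936 - 97340 = -169276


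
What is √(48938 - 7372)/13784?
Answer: √41566/13784 ≈ 0.014791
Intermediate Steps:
√(48938 - 7372)/13784 = √41566*(1/13784) = √41566/13784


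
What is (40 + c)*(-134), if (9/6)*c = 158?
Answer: -58424/3 ≈ -19475.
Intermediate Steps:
c = 316/3 (c = (⅔)*158 = 316/3 ≈ 105.33)
(40 + c)*(-134) = (40 + 316/3)*(-134) = (436/3)*(-134) = -58424/3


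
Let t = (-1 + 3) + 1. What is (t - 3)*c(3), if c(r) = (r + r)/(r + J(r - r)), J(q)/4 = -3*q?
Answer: 0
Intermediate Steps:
J(q) = -12*q (J(q) = 4*(-3*q) = -12*q)
t = 3 (t = 2 + 1 = 3)
c(r) = 2 (c(r) = (r + r)/(r - 12*(r - r)) = (2*r)/(r - 12*0) = (2*r)/(r + 0) = (2*r)/r = 2)
(t - 3)*c(3) = (3 - 3)*2 = 0*2 = 0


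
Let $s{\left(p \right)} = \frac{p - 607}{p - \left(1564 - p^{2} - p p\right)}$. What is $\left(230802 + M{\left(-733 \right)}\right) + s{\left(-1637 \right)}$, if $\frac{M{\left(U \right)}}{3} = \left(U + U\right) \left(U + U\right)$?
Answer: $\frac{35771064694746}{5356337} \approx 6.6783 \cdot 10^{6}$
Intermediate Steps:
$M{\left(U \right)} = 12 U^{2}$ ($M{\left(U \right)} = 3 \left(U + U\right) \left(U + U\right) = 3 \cdot 2 U 2 U = 3 \cdot 4 U^{2} = 12 U^{2}$)
$s{\left(p \right)} = \frac{-607 + p}{-1564 + p + 2 p^{2}}$ ($s{\left(p \right)} = \frac{p + \left(-751 + 144\right)}{p + \left(\left(p^{2} + p^{2}\right) - 1564\right)} = \frac{p - 607}{p + \left(2 p^{2} - 1564\right)} = \frac{-607 + p}{p + \left(-1564 + 2 p^{2}\right)} = \frac{-607 + p}{-1564 + p + 2 p^{2}}$)
$\left(230802 + M{\left(-733 \right)}\right) + s{\left(-1637 \right)} = \left(230802 + 12 \left(-733\right)^{2}\right) + \frac{-607 - 1637}{-1564 - 1637 + 2 \left(-1637\right)^{2}} = \left(230802 + 12 \cdot 537289\right) + \frac{1}{-1564 - 1637 + 2 \cdot 2679769} \left(-2244\right) = \left(230802 + 6447468\right) + \frac{1}{-1564 - 1637 + 5359538} \left(-2244\right) = 6678270 + \frac{1}{5356337} \left(-2244\right) = 6678270 - \frac{2244}{5356337} = \frac{35771064694746}{5356337}$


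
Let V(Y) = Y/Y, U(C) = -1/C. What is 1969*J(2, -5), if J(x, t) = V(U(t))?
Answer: 1969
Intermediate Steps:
V(Y) = 1
J(x, t) = 1
1969*J(2, -5) = 1969*1 = 1969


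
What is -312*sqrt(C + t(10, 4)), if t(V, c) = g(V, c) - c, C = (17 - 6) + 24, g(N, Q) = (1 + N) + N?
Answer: -624*sqrt(13) ≈ -2249.9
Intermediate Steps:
g(N, Q) = 1 + 2*N
C = 35 (C = 11 + 24 = 35)
t(V, c) = 1 - c + 2*V (t(V, c) = (1 + 2*V) - c = 1 - c + 2*V)
-312*sqrt(C + t(10, 4)) = -312*sqrt(35 + (1 - 1*4 + 2*10)) = -312*sqrt(35 + (1 - 4 + 20)) = -312*sqrt(35 + 17) = -624*sqrt(13)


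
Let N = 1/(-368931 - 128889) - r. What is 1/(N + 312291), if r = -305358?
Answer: 497820/307478025179 ≈ 1.6190e-6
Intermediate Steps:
N = 152013319559/497820 (N = 1/(-368931 - 128889) - 1*(-305358) = 1/(-497820) + 305358 = -1/497820 + 305358 = 152013319559/497820 ≈ 3.0536e+5)
1/(N + 312291) = 1/(152013319559/497820 + 312291) = 1/(307478025179/497820) = 497820/307478025179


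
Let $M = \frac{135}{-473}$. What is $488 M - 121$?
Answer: $- \frac{123113}{473} \approx -260.28$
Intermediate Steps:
$M = - \frac{135}{473}$ ($M = 135 \left(- \frac{1}{473}\right) = - \frac{135}{473} \approx -0.28541$)
$488 M - 121 = 488 \left(- \frac{135}{473}\right) - 121 = - \frac{65880}{473} - 121 = - \frac{123113}{473}$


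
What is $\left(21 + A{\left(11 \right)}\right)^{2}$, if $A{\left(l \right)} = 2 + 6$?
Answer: $841$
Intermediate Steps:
$A{\left(l \right)} = 8$
$\left(21 + A{\left(11 \right)}\right)^{2} = \left(21 + 8\right)^{2} = 29^{2} = 841$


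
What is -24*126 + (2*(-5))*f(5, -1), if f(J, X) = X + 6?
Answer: -3074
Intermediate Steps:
f(J, X) = 6 + X
-24*126 + (2*(-5))*f(5, -1) = -24*126 + (2*(-5))*(6 - 1) = -3024 - 10*5 = -3024 - 50 = -3074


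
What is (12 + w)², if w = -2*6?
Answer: 0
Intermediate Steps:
w = -12
(12 + w)² = (12 - 12)² = 0² = 0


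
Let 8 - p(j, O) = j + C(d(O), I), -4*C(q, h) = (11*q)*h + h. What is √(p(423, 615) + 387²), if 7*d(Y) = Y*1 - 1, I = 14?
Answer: 3*√67882/2 ≈ 390.81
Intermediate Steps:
d(Y) = -⅐ + Y/7 (d(Y) = (Y*1 - 1)/7 = (Y - 1)/7 = (-1 + Y)/7 = -⅐ + Y/7)
C(q, h) = -h/4 - 11*h*q/4 (C(q, h) = -((11*q)*h + h)/4 = -(11*h*q + h)/4 = -(h + 11*h*q)/4 = -h/4 - 11*h*q/4)
p(j, O) = 6 - j + 11*O/2 (p(j, O) = 8 - (j - ¼*14*(1 + 11*(-⅐ + O/7))) = 8 - (j - ¼*14*(1 + (-11/7 + 11*O/7))) = 8 - (j - ¼*14*(-4/7 + 11*O/7)) = 8 - (j + (2 - 11*O/2)) = 8 - (2 + j - 11*O/2) = 8 + (-2 - j + 11*O/2) = 6 - j + 11*O/2)
√(p(423, 615) + 387²) = √((6 - 1*423 + (11/2)*615) + 387²) = √((6 - 423 + 6765/2) + 149769) = √(5931/2 + 149769) = √(305469/2) = 3*√67882/2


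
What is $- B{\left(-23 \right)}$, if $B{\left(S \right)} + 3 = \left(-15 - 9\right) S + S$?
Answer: $-526$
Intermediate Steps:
$B{\left(S \right)} = -3 - 23 S$ ($B{\left(S \right)} = -3 + \left(\left(-15 - 9\right) S + S\right) = -3 + \left(- 24 S + S\right) = -3 - 23 S$)
$- B{\left(-23 \right)} = - (-3 - -529) = - (-3 + 529) = \left(-1\right) 526 = -526$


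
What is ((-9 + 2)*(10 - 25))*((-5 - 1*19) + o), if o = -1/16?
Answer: -40425/16 ≈ -2526.6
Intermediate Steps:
o = -1/16 (o = -1*1/16 = -1/16 ≈ -0.062500)
((-9 + 2)*(10 - 25))*((-5 - 1*19) + o) = ((-9 + 2)*(10 - 25))*((-5 - 1*19) - 1/16) = (-7*(-15))*((-5 - 19) - 1/16) = 105*(-24 - 1/16) = 105*(-385/16) = -40425/16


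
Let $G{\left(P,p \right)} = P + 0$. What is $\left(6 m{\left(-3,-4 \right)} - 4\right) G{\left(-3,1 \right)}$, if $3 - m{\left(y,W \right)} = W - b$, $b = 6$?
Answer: $-222$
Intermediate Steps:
$G{\left(P,p \right)} = P$
$m{\left(y,W \right)} = 9 - W$ ($m{\left(y,W \right)} = 3 - \left(W - 6\right) = 3 - \left(-6 + W\right) = 9 - W$)
$\left(6 m{\left(-3,-4 \right)} - 4\right) G{\left(-3,1 \right)} = \left(6 \left(9 - -4\right) - 4\right) \left(-3\right) = \left(6 \left(9 + 4\right) - 4\right) \left(-3\right) = \left(6 \cdot 13 - 4\right) \left(-3\right) = \left(78 - 4\right) \left(-3\right) = 74 \left(-3\right) = -222$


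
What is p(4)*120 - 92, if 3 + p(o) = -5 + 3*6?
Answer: 1108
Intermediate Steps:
p(o) = 10 (p(o) = -3 + (-5 + 3*6) = -3 + (-5 + 18) = -3 + 13 = 10)
p(4)*120 - 92 = 10*120 - 92 = 1200 - 92 = 1108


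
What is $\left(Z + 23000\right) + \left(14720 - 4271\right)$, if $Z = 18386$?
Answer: $51835$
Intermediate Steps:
$\left(Z + 23000\right) + \left(14720 - 4271\right) = \left(18386 + 23000\right) + \left(14720 - 4271\right) = 41386 + 10449 = 51835$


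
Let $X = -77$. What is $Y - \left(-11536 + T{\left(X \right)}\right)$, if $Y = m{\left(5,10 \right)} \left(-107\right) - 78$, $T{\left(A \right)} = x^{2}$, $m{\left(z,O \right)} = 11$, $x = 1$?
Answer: $10280$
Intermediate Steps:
$T{\left(A \right)} = 1$ ($T{\left(A \right)} = 1^{2} = 1$)
$Y = -1255$ ($Y = 11 \left(-107\right) - 78 = -1177 - 78 = -1255$)
$Y - \left(-11536 + T{\left(X \right)}\right) = -1255 - \left(-11536 + 1\right) = -1255 - -11535 = -1255 + 11535 = 10280$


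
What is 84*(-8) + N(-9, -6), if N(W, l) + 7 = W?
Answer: -688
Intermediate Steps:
N(W, l) = -7 + W
84*(-8) + N(-9, -6) = 84*(-8) + (-7 - 9) = -672 - 16 = -688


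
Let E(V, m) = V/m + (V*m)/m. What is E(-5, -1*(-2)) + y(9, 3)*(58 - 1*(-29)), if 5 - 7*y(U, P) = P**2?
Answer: -801/14 ≈ -57.214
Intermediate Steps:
E(V, m) = V + V/m (E(V, m) = V/m + V = V + V/m)
y(U, P) = 5/7 - P**2/7
E(-5, -1*(-2)) + y(9, 3)*(58 - 1*(-29)) = (-5 - 5/((-1*(-2)))) + (5/7 - 1/7*3**2)*(58 - 1*(-29)) = (-5 - 5/2) + (5/7 - 1/7*9)*(58 + 29) = (-5 - 5*1/2) + (5/7 - 9/7)*87 = (-5 - 5/2) - 4/7*87 = -15/2 - 348/7 = -801/14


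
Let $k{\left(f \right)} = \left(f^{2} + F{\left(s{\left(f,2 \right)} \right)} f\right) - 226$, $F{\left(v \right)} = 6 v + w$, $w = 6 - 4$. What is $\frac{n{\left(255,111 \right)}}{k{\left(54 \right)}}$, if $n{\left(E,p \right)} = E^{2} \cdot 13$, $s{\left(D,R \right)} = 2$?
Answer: $\frac{845325}{3446} \approx 245.31$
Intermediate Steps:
$w = 2$
$F{\left(v \right)} = 2 + 6 v$ ($F{\left(v \right)} = 6 v + 2 = 2 + 6 v$)
$n{\left(E,p \right)} = 13 E^{2}$
$k{\left(f \right)} = -226 + f^{2} + 14 f$ ($k{\left(f \right)} = \left(f^{2} + \left(2 + 6 \cdot 2\right) f\right) - 226 = \left(f^{2} + \left(2 + 12\right) f\right) - 226 = \left(f^{2} + 14 f\right) - 226 = -226 + f^{2} + 14 f$)
$\frac{n{\left(255,111 \right)}}{k{\left(54 \right)}} = \frac{13 \cdot 255^{2}}{-226 + 54^{2} + 14 \cdot 54} = \frac{13 \cdot 65025}{-226 + 2916 + 756} = \frac{845325}{3446}$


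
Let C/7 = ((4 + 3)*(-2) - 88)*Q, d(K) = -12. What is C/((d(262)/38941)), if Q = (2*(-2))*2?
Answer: -18535916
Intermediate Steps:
Q = -8 (Q = -4*2 = -8)
C = 5712 (C = 7*(((4 + 3)*(-2) - 88)*(-8)) = 7*((7*(-2) - 88)*(-8)) = 7*((-14 - 88)*(-8)) = 7*(-102*(-8)) = 7*816 = 5712)
C/((d(262)/38941)) = 5712/((-12/38941)) = 5712/((-12*1/38941)) = 5712/(-12/38941) = 5712*(-38941/12) = -18535916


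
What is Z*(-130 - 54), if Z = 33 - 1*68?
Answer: 6440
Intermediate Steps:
Z = -35 (Z = 33 - 68 = -35)
Z*(-130 - 54) = -35*(-130 - 54) = -35*(-184) = 6440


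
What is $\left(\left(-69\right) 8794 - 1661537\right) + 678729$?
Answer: $-1589594$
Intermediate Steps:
$\left(\left(-69\right) 8794 - 1661537\right) + 678729 = \left(-606786 - 1661537\right) + 678729 = -2268323 + 678729 = -1589594$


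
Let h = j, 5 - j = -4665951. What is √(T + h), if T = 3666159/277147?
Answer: √358395240940339577/277147 ≈ 2160.1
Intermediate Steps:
j = 4665956 (j = 5 - 1*(-4665951) = 5 + 4665951 = 4665956)
h = 4665956
T = 3666159/277147 (T = 3666159*(1/277147) = 3666159/277147 ≈ 13.228)
√(T + h) = √(3666159/277147 + 4665956) = √(1293159373691/277147) = √358395240940339577/277147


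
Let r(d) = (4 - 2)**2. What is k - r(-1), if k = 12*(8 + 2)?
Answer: 116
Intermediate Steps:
r(d) = 4 (r(d) = 2**2 = 4)
k = 120 (k = 12*10 = 120)
k - r(-1) = 120 - 1*4 = 120 - 4 = 116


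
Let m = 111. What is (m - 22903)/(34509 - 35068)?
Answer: 22792/559 ≈ 40.773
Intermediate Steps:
(m - 22903)/(34509 - 35068) = (111 - 22903)/(34509 - 35068) = -22792/(-559) = -22792*(-1/559) = 22792/559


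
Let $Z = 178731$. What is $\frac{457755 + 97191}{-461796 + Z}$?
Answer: $- \frac{184982}{94355} \approx -1.9605$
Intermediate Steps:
$\frac{457755 + 97191}{-461796 + Z} = \frac{457755 + 97191}{-461796 + 178731} = \frac{554946}{-283065} = 554946 \left(- \frac{1}{283065}\right) = - \frac{184982}{94355}$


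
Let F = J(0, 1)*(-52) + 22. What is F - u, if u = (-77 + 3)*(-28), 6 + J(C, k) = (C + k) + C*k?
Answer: -1790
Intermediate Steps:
J(C, k) = -6 + C + k + C*k (J(C, k) = -6 + ((C + k) + C*k) = -6 + (C + k + C*k) = -6 + C + k + C*k)
F = 282 (F = (-6 + 0 + 1 + 0*1)*(-52) + 22 = (-6 + 0 + 1 + 0)*(-52) + 22 = -5*(-52) + 22 = 260 + 22 = 282)
u = 2072 (u = -74*(-28) = 2072)
F - u = 282 - 1*2072 = 282 - 2072 = -1790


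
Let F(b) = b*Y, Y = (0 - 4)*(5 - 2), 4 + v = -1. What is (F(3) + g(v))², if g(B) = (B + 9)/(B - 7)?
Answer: 11881/9 ≈ 1320.1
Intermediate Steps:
v = -5 (v = -4 - 1 = -5)
Y = -12 (Y = -4*3 = -12)
g(B) = (9 + B)/(-7 + B)
F(b) = -12*b (F(b) = b*(-12) = -12*b)
(F(3) + g(v))² = (-12*3 + (9 - 5)/(-7 - 5))² = (-36 + 4/(-12))² = (-36 - 1/12*4)² = (-36 - ⅓)² = (-109/3)² = 11881/9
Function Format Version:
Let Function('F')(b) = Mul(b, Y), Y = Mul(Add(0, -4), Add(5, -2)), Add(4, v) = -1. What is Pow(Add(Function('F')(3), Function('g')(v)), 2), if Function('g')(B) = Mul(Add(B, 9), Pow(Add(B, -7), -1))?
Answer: Rational(11881, 9) ≈ 1320.1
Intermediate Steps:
v = -5 (v = Add(-4, -1) = -5)
Y = -12 (Y = Mul(-4, 3) = -12)
Function('g')(B) = Mul(Pow(Add(-7, B), -1), Add(9, B)) (Function('g')(B) = Mul(Add(9, B), Pow(Add(-7, B), -1)) = Mul(Pow(Add(-7, B), -1), Add(9, B)))
Function('F')(b) = Mul(-12, b) (Function('F')(b) = Mul(b, -12) = Mul(-12, b))
Pow(Add(Function('F')(3), Function('g')(v)), 2) = Pow(Add(Mul(-12, 3), Mul(Pow(Add(-7, -5), -1), Add(9, -5))), 2) = Pow(Add(-36, Mul(Pow(-12, -1), 4)), 2) = Pow(Add(-36, Mul(Rational(-1, 12), 4)), 2) = Pow(Add(-36, Rational(-1, 3)), 2) = Pow(Rational(-109, 3), 2) = Rational(11881, 9)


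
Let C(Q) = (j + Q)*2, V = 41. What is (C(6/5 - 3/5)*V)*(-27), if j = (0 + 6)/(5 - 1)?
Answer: -23247/5 ≈ -4649.4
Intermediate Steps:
j = 3/2 (j = 6/4 = 6*(¼) = 3/2 ≈ 1.5000)
C(Q) = 3 + 2*Q (C(Q) = (3/2 + Q)*2 = 3 + 2*Q)
(C(6/5 - 3/5)*V)*(-27) = ((3 + 2*(6/5 - 3/5))*41)*(-27) = ((3 + 2*(6*(⅕) - 3*⅕))*41)*(-27) = ((3 + 2*(6/5 - ⅗))*41)*(-27) = ((3 + 2*(⅗))*41)*(-27) = ((3 + 6/5)*41)*(-27) = ((21/5)*41)*(-27) = (861/5)*(-27) = -23247/5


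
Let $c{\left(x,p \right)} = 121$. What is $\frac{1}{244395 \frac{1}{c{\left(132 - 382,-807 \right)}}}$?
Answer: $\frac{121}{244395} \approx 0.0004951$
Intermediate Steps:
$\frac{1}{244395 \frac{1}{c{\left(132 - 382,-807 \right)}}} = \frac{1}{244395 \cdot \frac{1}{121}} = \frac{1}{\frac{244395}{121}} = \frac{121}{244395}$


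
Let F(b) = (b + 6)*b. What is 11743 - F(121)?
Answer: -3624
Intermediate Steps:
F(b) = b*(6 + b) (F(b) = (6 + b)*b = b*(6 + b))
11743 - F(121) = 11743 - 121*(6 + 121) = 11743 - 121*127 = 11743 - 1*15367 = 11743 - 15367 = -3624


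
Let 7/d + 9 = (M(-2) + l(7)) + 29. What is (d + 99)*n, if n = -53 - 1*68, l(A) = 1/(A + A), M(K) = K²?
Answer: -4048781/337 ≈ -12014.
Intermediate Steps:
l(A) = 1/(2*A)
d = 98/337 (d = 7/(-9 + (((-2)² + (½)/7) + 29)) = 7/(-9 + ((4 + (½)*(⅐)) + 29)) = 7/(-9 + ((4 + 1/14) + 29)) = 7/(-9 + (57/14 + 29)) = 7/(-9 + 463/14) = 7/(337/14) = 7*(14/337) = 98/337 ≈ 0.29080)
n = -121 (n = -53 - 68 = -121)
(d + 99)*n = (98/337 + 99)*(-121) = (33461/337)*(-121) = -4048781/337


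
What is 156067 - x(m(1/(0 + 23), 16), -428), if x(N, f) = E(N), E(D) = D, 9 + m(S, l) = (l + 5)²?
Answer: 155635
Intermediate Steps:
m(S, l) = -9 + (5 + l)² (m(S, l) = -9 + (l + 5)² = -9 + (5 + l)²)
x(N, f) = N
156067 - x(m(1/(0 + 23), 16), -428) = 156067 - (-9 + (5 + 16)²) = 156067 - (-9 + 21²) = 156067 - (-9 + 441) = 156067 - 1*432 = 156067 - 432 = 155635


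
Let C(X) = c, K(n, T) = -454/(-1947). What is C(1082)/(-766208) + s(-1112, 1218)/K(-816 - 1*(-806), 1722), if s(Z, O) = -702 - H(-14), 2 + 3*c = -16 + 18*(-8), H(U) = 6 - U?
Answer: -269271153039/86964608 ≈ -3096.3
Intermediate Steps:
K(n, T) = 454/1947 (K(n, T) = -454*(-1/1947) = 454/1947)
c = -54 (c = -⅔ + (-16 + 18*(-8))/3 = -⅔ + (-16 - 144)/3 = -⅔ + (⅓)*(-160) = -⅔ - 160/3 = -54)
C(X) = -54
s(Z, O) = -722 (s(Z, O) = -702 - (6 - 1*(-14)) = -702 - (6 + 14) = -702 - 1*20 = -702 - 20 = -722)
C(1082)/(-766208) + s(-1112, 1218)/K(-816 - 1*(-806), 1722) = -54/(-766208) - 722/454/1947 = -54*(-1/766208) - 722*1947/454 = 27/383104 - 702867/227 = -269271153039/86964608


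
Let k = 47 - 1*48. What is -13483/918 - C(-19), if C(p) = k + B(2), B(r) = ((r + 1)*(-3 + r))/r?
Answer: -5594/459 ≈ -12.187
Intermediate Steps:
k = -1 (k = 47 - 48 = -1)
B(r) = (1 + r)*(-3 + r)/r (B(r) = ((1 + r)*(-3 + r))/r = (1 + r)*(-3 + r)/r)
C(p) = -5/2 (C(p) = -1 + (-2 + 2 - 3/2) = -1 - 3/2 = -5/2)
-13483/918 - C(-19) = -13483/918 - 1*(-5/2) = -13483*1/918 + 5/2 = -13483/918 + 5/2 = -5594/459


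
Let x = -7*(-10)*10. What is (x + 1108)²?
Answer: 3268864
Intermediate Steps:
x = 700 (x = 70*10 = 700)
(x + 1108)² = (700 + 1108)² = 1808² = 3268864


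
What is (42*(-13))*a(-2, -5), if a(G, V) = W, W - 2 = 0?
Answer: -1092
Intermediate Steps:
W = 2 (W = 2 + 0 = 2)
a(G, V) = 2
(42*(-13))*a(-2, -5) = (42*(-13))*2 = -546*2 = -1092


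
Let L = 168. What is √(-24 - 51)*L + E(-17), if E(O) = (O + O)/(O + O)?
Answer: 1 + 840*I*√3 ≈ 1.0 + 1454.9*I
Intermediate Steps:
E(O) = 1 (E(O) = (2*O)/((2*O)) = (2*O)*(1/(2*O)) = 1)
√(-24 - 51)*L + E(-17) = √(-24 - 51)*168 + 1 = √(-75)*168 + 1 = (5*I*√3)*168 + 1 = 840*I*√3 + 1 = 1 + 840*I*√3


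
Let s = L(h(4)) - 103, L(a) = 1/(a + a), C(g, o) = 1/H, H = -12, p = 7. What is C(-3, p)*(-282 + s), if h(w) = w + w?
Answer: 2053/64 ≈ 32.078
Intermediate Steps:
C(g, o) = -1/12 (C(g, o) = 1/(-12) = -1/12)
h(w) = 2*w
L(a) = 1/(2*a)
s = -1647/16 (s = 1/(2*((2*4))) - 103 = (1/2)/8 - 103 = (1/2)*(1/8) - 103 = 1/16 - 103 = -1647/16 ≈ -102.94)
C(-3, p)*(-282 + s) = -(-282 - 1647/16)/12 = -1/12*(-6159/16) = 2053/64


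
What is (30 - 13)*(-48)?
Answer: -816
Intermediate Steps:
(30 - 13)*(-48) = 17*(-48) = -816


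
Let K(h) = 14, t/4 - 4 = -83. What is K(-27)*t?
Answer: -4424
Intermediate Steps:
t = -316 (t = 16 + 4*(-83) = 16 - 332 = -316)
K(-27)*t = 14*(-316) = -4424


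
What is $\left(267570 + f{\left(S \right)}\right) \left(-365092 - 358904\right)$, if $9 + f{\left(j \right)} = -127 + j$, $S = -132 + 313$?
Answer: $-193752189540$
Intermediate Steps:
$S = 181$
$f{\left(j \right)} = -136 + j$ ($f{\left(j \right)} = -9 + \left(-127 + j\right) = -136 + j$)
$\left(267570 + f{\left(S \right)}\right) \left(-365092 - 358904\right) = \left(267570 + \left(-136 + 181\right)\right) \left(-365092 - 358904\right) = \left(267570 + 45\right) \left(-723996\right) = 267615 \left(-723996\right) = -193752189540$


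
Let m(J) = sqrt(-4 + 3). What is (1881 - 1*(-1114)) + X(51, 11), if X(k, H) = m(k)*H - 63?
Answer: 2932 + 11*I ≈ 2932.0 + 11.0*I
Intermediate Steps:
m(J) = I (m(J) = sqrt(-1) = I)
X(k, H) = -63 + I*H (X(k, H) = I*H - 63 = -63 + I*H)
(1881 - 1*(-1114)) + X(51, 11) = (1881 - 1*(-1114)) + (-63 + I*11) = (1881 + 1114) + (-63 + 11*I) = 2995 + (-63 + 11*I) = 2932 + 11*I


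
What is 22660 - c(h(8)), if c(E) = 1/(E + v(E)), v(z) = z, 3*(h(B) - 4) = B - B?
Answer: 181279/8 ≈ 22660.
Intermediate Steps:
h(B) = 4 (h(B) = 4 + (B - B)/3 = 4 + (1/3)*0 = 4 + 0 = 4)
c(E) = 1/(2*E) (c(E) = 1/(E + E) = 1/(2*E))
22660 - c(h(8)) = 22660 - 1/(2*4) = 22660 - 1*1/8 = 22660 - 1/8 = 181279/8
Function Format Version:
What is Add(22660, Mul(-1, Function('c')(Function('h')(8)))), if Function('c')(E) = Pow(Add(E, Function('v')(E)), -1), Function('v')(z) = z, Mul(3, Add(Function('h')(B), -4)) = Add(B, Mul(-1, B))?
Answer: Rational(181279, 8) ≈ 22660.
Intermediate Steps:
Function('h')(B) = 4 (Function('h')(B) = Add(4, Mul(Rational(1, 3), Add(B, Mul(-1, B)))) = Add(4, Mul(Rational(1, 3), 0)) = Add(4, 0) = 4)
Function('c')(E) = Mul(Rational(1, 2), Pow(E, -1)) (Function('c')(E) = Pow(Add(E, E), -1) = Pow(Mul(2, E), -1) = Mul(Rational(1, 2), Pow(E, -1)))
Add(22660, Mul(-1, Function('c')(Function('h')(8)))) = Add(22660, Mul(-1, Mul(Rational(1, 2), Pow(4, -1)))) = Add(22660, Mul(-1, Mul(Rational(1, 2), Rational(1, 4)))) = Add(22660, Mul(-1, Rational(1, 8))) = Add(22660, Rational(-1, 8)) = Rational(181279, 8)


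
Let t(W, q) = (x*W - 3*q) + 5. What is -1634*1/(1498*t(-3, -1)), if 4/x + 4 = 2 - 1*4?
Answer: -817/7490 ≈ -0.10908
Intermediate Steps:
x = -⅔ (x = 4/(-4 + (2 - 1*4)) = 4/(-4 + (2 - 4)) = 4/(-4 - 2) = 4/(-6) = 4*(-⅙) = -⅔ ≈ -0.66667)
t(W, q) = 5 - 3*q - 2*W/3 (t(W, q) = (-2*W/3 - 3*q) + 5 = (-3*q - 2*W/3) + 5 = 5 - 3*q - 2*W/3)
-1634*1/(1498*t(-3, -1)) = -1634*1/(1498*(5 - 3*(-1) - ⅔*(-3))) = -1634*1/(1498*(5 + 3 + 2)) = -1634/(10*1498) = -1634/14980 = -1634*1/14980 = -817/7490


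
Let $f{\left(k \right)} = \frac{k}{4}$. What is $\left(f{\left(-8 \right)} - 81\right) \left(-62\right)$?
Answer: $5146$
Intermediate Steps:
$f{\left(k \right)} = \frac{k}{4}$ ($f{\left(k \right)} = k \frac{1}{4} = \frac{k}{4}$)
$\left(f{\left(-8 \right)} - 81\right) \left(-62\right) = \left(\frac{1}{4} \left(-8\right) - 81\right) \left(-62\right) = \left(-2 - 81\right) \left(-62\right) = \left(-83\right) \left(-62\right) = 5146$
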